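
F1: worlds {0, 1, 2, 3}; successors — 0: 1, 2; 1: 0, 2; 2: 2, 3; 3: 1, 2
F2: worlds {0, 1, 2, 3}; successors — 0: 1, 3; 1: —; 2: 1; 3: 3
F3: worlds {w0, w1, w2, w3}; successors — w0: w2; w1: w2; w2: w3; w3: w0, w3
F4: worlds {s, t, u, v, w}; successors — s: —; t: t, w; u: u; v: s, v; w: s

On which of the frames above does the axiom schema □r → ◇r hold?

F1, F3

Frame correspondent (Sahlqvist): ∀x ∃y Rxy — i.e. seriality.
F1: holds.
F2: fails — world 1 has no successor.
F3: holds.
F4: fails — world s has no successor.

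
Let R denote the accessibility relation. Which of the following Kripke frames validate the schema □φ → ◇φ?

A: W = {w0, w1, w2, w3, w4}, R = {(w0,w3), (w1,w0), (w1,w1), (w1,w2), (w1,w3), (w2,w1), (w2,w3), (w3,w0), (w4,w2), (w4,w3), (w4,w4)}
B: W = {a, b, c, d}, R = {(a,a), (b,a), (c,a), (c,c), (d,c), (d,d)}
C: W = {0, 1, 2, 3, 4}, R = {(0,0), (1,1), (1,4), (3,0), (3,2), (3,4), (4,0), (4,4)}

A, B

This is the axiom for seriality; its first-order frame correspondent is ∀x ∃y Rxy.
A: condition met.
B: condition met.
C: fails — world 2 has no successor.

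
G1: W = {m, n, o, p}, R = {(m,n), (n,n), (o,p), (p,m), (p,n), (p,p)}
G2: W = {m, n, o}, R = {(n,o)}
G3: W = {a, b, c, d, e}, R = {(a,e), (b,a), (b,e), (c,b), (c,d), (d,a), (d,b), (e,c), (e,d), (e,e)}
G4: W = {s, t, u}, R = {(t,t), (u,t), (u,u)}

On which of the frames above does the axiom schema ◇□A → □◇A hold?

G1, G4

Frame correspondent (Sahlqvist): ∀x ∀y ∀z (Rxy ∧ Rxz → ∃w (Ryw ∧ Rzw)) — i.e. convergence.
G1: holds.
G2: fails — Rno and Rno but o and o have no common successor.
G3: fails — Ree and Red but e and d have no common successor.
G4: holds.
Valid on: G1, G4.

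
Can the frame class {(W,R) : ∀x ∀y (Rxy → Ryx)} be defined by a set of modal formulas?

Yes: it is symmetry, defined by the B schema q → □◇q.
Suppose q→□◇q is valid. Take Rxy and set V(q)={x}. Then q at x, so □◇q at x, so ◇q at y, so some z with Ryz has q; z=x, i.e. Ryx.

Yes — defined by q → □◇q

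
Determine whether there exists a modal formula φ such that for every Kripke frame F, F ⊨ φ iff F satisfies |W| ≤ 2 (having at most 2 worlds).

Any modally definable frame class is closed under disjoint unions.
Any modal formula valid on each of 3 disjoint one-world frames is valid on their disjoint union (validity is preserved under disjoint unions). Each one-world frame has |W|=1≤2, but the union has |W|=3.
Hence having at most 2 worlds is not modally definable.

Not modally definable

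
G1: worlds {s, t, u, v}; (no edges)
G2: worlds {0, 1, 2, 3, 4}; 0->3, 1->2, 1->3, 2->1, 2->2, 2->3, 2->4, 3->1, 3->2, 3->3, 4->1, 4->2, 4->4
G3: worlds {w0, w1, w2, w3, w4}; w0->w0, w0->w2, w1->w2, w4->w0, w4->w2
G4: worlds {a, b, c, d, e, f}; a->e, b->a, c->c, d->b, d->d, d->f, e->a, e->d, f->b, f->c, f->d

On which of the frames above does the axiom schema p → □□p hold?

The schema corresponds to a generalized confluence (Geach) condition: ∀x ∀z (xR²z → ∃w (x = w ∧ z = w)).
G1: ✓.
G2: fails — 0R²1 but 0 ≠ 1.
G3: fails — w0R²w2 but w0 ≠ w2.
G4: fails — aR²d but a ≠ d.
Valid on: G1.

G1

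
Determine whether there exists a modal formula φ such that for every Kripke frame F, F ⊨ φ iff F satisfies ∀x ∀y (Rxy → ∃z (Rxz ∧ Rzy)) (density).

Yes: it is density, defined by the C4 schema □□p → □p.
Suppose □□p→□p is valid. Take Rxy and set V(p)={w : xR²w}. Then □□p at x, so □p at x, so p at y, i.e. ∃z(Rxz∧Rzy).

Yes — defined by □□p → □p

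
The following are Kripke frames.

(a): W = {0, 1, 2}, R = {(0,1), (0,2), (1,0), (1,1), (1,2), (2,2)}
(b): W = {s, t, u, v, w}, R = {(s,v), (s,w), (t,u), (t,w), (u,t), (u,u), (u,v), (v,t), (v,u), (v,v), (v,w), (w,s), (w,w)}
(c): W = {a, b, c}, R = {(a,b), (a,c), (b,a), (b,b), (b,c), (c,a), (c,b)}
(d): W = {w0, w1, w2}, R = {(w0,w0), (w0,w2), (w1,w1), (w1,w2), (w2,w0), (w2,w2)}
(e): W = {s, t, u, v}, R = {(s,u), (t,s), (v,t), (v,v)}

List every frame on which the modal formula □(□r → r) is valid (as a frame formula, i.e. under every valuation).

(d)

This is the axiom for shift-reflexivity; its first-order frame correspondent is ∀x ∀y (Rxy → Ryy).
(a): fails — R10 but not R00.
(b): fails — Rut but not Rtt.
(c): fails — Rbc but not Rcc.
(d): ✓.
(e): fails — Rsu but not Ruu.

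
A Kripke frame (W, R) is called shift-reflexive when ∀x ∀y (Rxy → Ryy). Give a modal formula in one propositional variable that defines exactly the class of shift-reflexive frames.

A defining formula is □(□r → r) (the T□ axiom).
Suppose □(□r→r) is valid. Take Rxy and set V(r)={w : Ryw}. Then at y, □r holds; since □(□r→r) at x, □r→r at y, so r at y, i.e. Ryy.

□(□r → r)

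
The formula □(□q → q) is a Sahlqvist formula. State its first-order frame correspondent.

Suppose □(□q→q) is valid. Take Rxy and set V(q)={w : Ryw}. Then at y, □q holds; since □(□q→q) at x, □q→q at y, so q at y, i.e. Ryy.

shift-reflexivity: ∀x ∀y (Rxy → Ryy)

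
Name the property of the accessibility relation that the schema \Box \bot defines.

Emptiness of R

□⊥ is valid iff no world has any successor (otherwise □⊥ fails at any world with one).
Conversely, any frame satisfying \forall x \forall y \neg Rxy validates the schema.
Frame condition: \forall x \forall y \neg Rxy.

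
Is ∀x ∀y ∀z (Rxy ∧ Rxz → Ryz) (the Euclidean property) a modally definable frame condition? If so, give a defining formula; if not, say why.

Definable; ◇q → □◇q defines it

Yes: it is the Euclidean property, defined by the 5 schema ◇q → □◇q.
Suppose ◇q→□◇q is valid. Take Rxy, Rxz and set V(q)={y}. Then ◇q at x, so □◇q at x, so ◇q at z, so some w with Rzw has q; w=y, i.e. Rzy. By symmetry of the argument, Ryz.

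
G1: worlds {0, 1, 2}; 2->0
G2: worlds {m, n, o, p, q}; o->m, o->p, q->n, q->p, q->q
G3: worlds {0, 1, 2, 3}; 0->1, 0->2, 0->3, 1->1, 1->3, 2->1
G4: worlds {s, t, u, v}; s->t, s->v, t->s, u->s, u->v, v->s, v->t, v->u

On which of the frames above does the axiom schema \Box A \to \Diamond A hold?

Frame correspondent (Sahlqvist): \forall x \exists y Rxy — i.e. seriality.
G1: fails — world 0 has no successor.
G2: fails — world m has no successor.
G3: fails — world 3 has no successor.
G4: satisfies the condition.
Valid on: G4.

G4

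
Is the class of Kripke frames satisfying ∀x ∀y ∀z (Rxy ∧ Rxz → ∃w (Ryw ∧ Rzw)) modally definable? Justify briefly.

Yes: it is convergence, defined by the .2 schema ◇□p → □◇p.

Yes — defined by ◇□p → □◇p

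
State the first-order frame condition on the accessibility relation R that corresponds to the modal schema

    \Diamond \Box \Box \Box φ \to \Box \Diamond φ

\forall x \forall y \forall z ((xRy \wedge xRz) \to \exists w (y R^3 w \wedge zRw))

This is a Sahlqvist (Geach-type) schema ◇^1□^3φ → □^1◇^1φ.
First-order correspondent: \forall x \forall y \forall z ((xRy \wedge xRz) \to \exists w (y R^3 w \wedge zRw)).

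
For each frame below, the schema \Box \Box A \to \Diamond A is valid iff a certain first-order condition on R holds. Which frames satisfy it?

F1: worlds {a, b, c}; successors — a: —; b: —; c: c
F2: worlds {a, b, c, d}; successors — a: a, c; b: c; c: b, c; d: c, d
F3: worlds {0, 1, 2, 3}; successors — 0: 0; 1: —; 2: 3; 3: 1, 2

F2

This is the axiom for a generalized confluence (Geach) condition; its first-order frame correspondent is \forall x \exists w (x R^2 w \wedge xRw).
F1: fails — at a but no w with aR²w and aRw.
F2: satisfies the condition.
F3: fails — at 1 but no w with 1R²w and 1Rw.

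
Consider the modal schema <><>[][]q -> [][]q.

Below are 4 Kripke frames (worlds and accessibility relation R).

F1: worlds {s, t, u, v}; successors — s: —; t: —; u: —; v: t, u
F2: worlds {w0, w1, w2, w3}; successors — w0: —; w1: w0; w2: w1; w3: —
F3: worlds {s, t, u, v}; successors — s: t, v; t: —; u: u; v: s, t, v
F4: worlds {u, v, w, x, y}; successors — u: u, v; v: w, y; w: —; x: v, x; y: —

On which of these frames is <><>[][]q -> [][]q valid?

The schema corresponds to a generalized confluence (Geach) condition: forall x forall y forall z ((x R^2 y & x R^2 z) -> exists w (y R^2 w & z = w)).
F1: satisfies the condition.
F2: fails — w2R²w0, w2R²w0 but no w with w0R²w and w0=w.
F3: fails — sR²t, sR²s but no w with tR²w and s=w.
F4: fails — uR²v, uR²u but no t with vR²t and u=t.

F1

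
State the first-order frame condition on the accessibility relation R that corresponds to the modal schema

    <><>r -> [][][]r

forall x forall y forall z ((x R^2 y & x R^3 z) -> exists w (y = w & z = w))

This is a Sahlqvist (Geach-type) schema ◇^2□^0r → □^3◇^0r.
Minimal-valuation argument: fix x; take any y with xR^2y and any z with xR^3z. Set V(r) to the set of worlds R-reachable from y in exactly 0 steps. Then □^0r holds at y, so the antecedent holds at x; validity forces ◇^0r at z, giving a w with zR^0w and yR^0w.
First-order correspondent: forall x forall y forall z ((x R^2 y & x R^3 z) -> exists w (y = w & z = w)).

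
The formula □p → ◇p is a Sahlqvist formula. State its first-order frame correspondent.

Suppose □p→◇p is valid. At any x set V(p)=W. Then □p at x, so ◇p at x, so x has a successor.
The converse is a direct semantic check.
Frame condition: ∀x ∃y Rxy.

Seriality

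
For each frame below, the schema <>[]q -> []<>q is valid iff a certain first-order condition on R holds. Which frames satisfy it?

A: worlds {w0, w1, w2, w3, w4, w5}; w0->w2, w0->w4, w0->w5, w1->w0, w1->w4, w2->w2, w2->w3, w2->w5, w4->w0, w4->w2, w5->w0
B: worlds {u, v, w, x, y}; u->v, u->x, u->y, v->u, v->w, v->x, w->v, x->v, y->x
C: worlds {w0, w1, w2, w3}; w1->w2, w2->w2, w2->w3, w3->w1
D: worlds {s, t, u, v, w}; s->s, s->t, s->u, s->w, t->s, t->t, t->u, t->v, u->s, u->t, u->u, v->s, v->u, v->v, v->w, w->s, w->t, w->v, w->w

The schema corresponds to convergence: forall x forall y forall z (Rxy & Rxz -> exists w (Ryw & Rzw)).
A: fails — Rw0w5 and Rw0w2 but w5 and w2 have no common successor.
B: fails — Ruv and Rux but v and x have no common successor.
C: fails — Rw2w2 and Rw2w3 but w2 and w3 have no common successor.
D: ✓.

D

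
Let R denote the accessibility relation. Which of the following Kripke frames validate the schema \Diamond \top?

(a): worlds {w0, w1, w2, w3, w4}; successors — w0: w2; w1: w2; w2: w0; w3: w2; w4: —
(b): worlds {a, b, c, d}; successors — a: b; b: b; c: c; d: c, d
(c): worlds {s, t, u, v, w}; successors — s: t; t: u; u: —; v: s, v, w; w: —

(b)

This is the axiom for seriality; its first-order frame correspondent is \forall x \exists y Rxy.
(a): fails — world w4 has no successor.
(b): holds.
(c): fails — world u has no successor.
Valid on: (b).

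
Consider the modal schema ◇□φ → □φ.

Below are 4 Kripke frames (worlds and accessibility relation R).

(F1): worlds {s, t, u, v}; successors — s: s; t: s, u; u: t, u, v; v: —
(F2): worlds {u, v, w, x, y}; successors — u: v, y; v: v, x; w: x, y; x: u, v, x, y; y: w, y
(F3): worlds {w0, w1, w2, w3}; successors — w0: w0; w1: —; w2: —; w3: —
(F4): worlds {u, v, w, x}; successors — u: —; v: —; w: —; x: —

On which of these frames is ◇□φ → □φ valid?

(F3), (F4)

This is the axiom for the Euclidean property; its first-order frame correspondent is ∀x ∀y ∀z (Rxy ∧ Rxz → Ryz).
(F1): fails — Rts and Rtu but not Rsu.
(F2): fails — Ruv and Ruy but not Rvy.
(F3): holds.
(F4): holds.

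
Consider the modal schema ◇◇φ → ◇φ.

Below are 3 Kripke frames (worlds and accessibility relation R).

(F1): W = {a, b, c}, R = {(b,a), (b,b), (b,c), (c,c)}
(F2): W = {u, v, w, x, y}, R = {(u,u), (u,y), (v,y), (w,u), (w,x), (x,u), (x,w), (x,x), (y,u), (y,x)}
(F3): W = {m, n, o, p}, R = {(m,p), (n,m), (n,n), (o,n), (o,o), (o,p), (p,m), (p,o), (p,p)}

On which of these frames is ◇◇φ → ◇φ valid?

This is the axiom for transitivity; its first-order frame correspondent is ∀x ∀y ∀z (Rxy ∧ Ryz → Rxz).
(F1): condition met.
(F2): fails — Ryx and Rxw but not Ryw.
(F3): fails — Ron and Rnm but not Rom.
Valid on: (F1).

(F1)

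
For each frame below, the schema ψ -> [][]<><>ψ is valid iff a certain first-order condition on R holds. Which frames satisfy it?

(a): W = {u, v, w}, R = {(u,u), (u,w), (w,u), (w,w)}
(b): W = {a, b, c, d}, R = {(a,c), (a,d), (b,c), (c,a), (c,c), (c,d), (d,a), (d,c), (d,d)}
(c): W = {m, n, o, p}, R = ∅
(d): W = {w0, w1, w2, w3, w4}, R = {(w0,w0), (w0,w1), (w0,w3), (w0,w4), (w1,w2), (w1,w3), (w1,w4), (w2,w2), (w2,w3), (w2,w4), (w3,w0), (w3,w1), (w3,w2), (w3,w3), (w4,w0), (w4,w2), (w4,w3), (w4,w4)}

The schema corresponds to a generalized confluence (Geach) condition: forall x forall z (x R^2 z -> exists w (x = w & z R^2 w)).
(a): satisfies the condition.
(b): fails — bR²a but no w with b=w and aR²w.
(c): satisfies the condition.
(d): satisfies the condition.

(a), (c), (d)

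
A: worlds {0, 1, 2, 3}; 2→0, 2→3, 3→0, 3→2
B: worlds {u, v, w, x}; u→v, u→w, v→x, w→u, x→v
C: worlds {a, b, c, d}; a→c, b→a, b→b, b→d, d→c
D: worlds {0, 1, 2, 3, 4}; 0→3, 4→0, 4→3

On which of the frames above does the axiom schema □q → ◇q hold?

The schema corresponds to seriality: ∀x ∃y Rxy.
A: fails — world 0 has no successor.
B: holds.
C: fails — world c has no successor.
D: fails — world 1 has no successor.
Valid on: B.

B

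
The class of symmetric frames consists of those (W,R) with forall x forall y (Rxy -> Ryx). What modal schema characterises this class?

q → □◇q

The condition is symmetry. The B schema q → □◇q defines it.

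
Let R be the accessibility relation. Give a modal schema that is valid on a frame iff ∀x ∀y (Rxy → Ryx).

A defining formula is p → □◇p (the B axiom).
Suppose p→□◇p is valid. Take Rxy and set V(p)={x}. Then p at x, so □◇p at x, so ◇p at y, so some z with Ryz has p; z=x, i.e. Ryx.

p → □◇p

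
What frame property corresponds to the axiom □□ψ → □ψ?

Suppose □□ψ→□ψ is valid. Take Rxy and set V(ψ)={w : xR²w}. Then □□ψ at x, so □ψ at x, so ψ at y, i.e. ∃z(Rxz∧Rzy).

density: ∀x ∀y (Rxy → ∃z (Rxz ∧ Rzy))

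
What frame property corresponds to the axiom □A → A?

Suppose □A→A is valid. At any x set V(A)={w : Rxw}. Then □A holds at x, so A holds at x, i.e. Rxx.

reflexivity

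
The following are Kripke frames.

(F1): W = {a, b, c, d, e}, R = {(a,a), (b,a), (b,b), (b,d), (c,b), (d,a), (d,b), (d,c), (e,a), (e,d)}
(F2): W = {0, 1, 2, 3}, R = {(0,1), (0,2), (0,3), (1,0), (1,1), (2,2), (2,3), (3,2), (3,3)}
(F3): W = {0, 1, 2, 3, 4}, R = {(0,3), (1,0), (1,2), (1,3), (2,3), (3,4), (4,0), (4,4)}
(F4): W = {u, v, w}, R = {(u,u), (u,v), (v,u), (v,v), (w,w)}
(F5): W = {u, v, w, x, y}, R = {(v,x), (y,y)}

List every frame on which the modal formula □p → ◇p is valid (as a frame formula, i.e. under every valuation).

(F1), (F2), (F3), (F4)

The schema corresponds to seriality: ∀x ∃y Rxy.
(F1): satisfies the condition.
(F2): satisfies the condition.
(F3): satisfies the condition.
(F4): satisfies the condition.
(F5): fails — world u has no successor.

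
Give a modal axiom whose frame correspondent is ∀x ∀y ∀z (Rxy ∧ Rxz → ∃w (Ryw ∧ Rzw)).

The condition is convergence. The .2 schema ◇□s → □◇s defines it.
Suppose ◇□s→□◇s is valid. Take Rxy, Rxz and set V(s)={w : Ryw}. Then □s at y so ◇□s at x, so □◇s at x, so ◇s at z, giving w with Rzw and Ryw.

◇□s → □◇s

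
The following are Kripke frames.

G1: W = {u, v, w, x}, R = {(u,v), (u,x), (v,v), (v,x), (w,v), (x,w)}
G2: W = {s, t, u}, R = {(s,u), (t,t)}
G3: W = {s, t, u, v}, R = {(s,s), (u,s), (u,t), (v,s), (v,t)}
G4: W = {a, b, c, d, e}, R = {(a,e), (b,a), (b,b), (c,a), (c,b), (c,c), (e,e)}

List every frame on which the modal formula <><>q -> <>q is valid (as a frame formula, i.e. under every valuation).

The schema corresponds to transitivity: forall x forall y forall z (Rxy & Ryz -> Rxz).
G1: fails — Rxw and Rwv but not Rxv.
G2: condition met.
G3: condition met.
G4: fails — Rba and Rae but not Rbe.
Valid on: G2, G3.

G2, G3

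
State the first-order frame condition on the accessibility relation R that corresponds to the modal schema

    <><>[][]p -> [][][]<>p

This is a Sahlqvist (Geach-type) schema ◇^2□^2p → □^3◇^1p.
First-order correspondent: forall x forall y forall z ((x R^2 y & x R^3 z) -> exists w (y R^2 w & zRw)).

forall x forall y forall z ((x R^2 y & x R^3 z) -> exists w (y R^2 w & zRw))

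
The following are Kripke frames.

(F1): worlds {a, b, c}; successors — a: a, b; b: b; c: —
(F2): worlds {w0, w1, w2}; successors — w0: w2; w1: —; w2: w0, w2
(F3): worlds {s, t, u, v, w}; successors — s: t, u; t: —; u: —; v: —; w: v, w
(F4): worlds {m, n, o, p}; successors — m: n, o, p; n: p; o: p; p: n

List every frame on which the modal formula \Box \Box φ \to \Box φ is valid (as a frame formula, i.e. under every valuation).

The schema corresponds to density: \forall x \forall y (Rxy \to \exists z (Rxz \wedge Rzy)).
(F1): condition met.
(F2): condition met.
(F3): fails — Rsu but no z with Rsz and Rzu.
(F4): fails — Rop but no z with Roz and Rzp.

(F1), (F2)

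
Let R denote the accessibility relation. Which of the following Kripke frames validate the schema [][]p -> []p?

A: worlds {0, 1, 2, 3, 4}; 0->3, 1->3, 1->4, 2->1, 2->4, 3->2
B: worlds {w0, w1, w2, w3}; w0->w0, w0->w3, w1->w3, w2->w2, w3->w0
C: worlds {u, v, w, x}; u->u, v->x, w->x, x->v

none

Frame correspondent (Sahlqvist): forall x forall y (Rxy -> exists z (Rxz & Rzy)) — i.e. density.
A: fails — R32 but no z with R3z and Rz2.
B: fails — Rw1w3 but no z with Rw1z and Rzw3.
C: fails — Rvx but no z with Rvz and Rzx.
Valid on no frame.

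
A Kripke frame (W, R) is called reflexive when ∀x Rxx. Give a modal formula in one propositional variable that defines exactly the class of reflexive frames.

This is reflexivity; the standard corresponding axiom is T: □ψ → ψ.
Suppose □ψ→ψ is valid. At any x set V(ψ)={w : Rxw}. Then □ψ holds at x, so ψ holds at x, i.e. Rxx.

□ψ → ψ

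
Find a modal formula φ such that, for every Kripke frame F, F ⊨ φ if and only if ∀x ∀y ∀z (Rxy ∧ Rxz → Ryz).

A defining formula is ◇p → □◇p (the 5 axiom).

◇p → □◇p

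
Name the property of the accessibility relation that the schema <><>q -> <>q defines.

Transitivity

This schema is equivalent to the 4 axiom □q → □□q.
Its frame correspondent is transitivity — forall x forall y forall z (Rxy & Ryz -> Rxz).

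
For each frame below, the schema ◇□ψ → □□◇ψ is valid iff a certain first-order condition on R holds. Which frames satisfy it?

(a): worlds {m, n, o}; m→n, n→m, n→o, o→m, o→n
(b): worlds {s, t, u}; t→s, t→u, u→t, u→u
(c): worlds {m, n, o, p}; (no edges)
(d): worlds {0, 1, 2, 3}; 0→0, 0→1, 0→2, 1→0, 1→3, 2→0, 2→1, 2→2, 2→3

Frame correspondent (Sahlqvist): ∀x ∀y ∀z ((xRy ∧ xR²z) → ∃w (yRw ∧ zRw)) — i.e. a generalized confluence (Geach) condition.
(a): fails — mRn, mR²m but no w with nRw and mRw.
(b): fails — tRs, tR²t but no w with sRw and tRw.
(c): holds.
(d): fails — 0R0, 0R²3 but no w with 0Rw and 3Rw.
Valid on: (c).

(c)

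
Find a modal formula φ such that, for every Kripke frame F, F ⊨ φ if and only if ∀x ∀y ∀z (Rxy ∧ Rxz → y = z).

◇p → □p

A defining formula is ◇p → □p (the CD axiom).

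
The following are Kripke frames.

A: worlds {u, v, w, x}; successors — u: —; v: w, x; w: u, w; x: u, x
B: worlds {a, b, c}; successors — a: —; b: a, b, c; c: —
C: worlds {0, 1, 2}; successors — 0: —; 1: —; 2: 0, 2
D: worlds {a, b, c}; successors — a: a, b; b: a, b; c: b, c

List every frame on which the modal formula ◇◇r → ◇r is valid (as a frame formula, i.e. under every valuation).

Frame correspondent (Sahlqvist): ∀x ∀y (xR²y → ∃w (y = w ∧ xRw)) — i.e. a generalized confluence (Geach) condition.
A: fails — vR²u but no t with u=t and vRt.
B: ✓.
C: ✓.
D: fails — cR²a but no w with a=w and cRw.

B, C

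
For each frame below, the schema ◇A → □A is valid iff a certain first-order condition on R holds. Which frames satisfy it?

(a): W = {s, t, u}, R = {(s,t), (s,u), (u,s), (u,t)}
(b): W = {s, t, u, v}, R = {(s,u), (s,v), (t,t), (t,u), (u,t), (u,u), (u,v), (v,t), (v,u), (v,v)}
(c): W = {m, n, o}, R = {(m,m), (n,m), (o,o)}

(c)

This is the axiom for partial functionality; its first-order frame correspondent is ∀x ∀y ∀z (Rxy ∧ Rxz → y = z).
(a): fails — s sees both t and u.
(b): fails — s sees both u and v.
(c): ✓.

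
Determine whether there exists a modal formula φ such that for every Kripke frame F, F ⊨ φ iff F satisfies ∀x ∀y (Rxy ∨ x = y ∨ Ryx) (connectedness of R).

Not definable by any modal formula

Modal frame validity is preserved under disjoint unions.
Take 4 disjoint single-world reflexive frames: each is trivially connected, but their disjoint union has 4 worlds with no edge between distinct components, so it is not connected.
So no modal formula (or set of formulas) defines exactly the connected frames.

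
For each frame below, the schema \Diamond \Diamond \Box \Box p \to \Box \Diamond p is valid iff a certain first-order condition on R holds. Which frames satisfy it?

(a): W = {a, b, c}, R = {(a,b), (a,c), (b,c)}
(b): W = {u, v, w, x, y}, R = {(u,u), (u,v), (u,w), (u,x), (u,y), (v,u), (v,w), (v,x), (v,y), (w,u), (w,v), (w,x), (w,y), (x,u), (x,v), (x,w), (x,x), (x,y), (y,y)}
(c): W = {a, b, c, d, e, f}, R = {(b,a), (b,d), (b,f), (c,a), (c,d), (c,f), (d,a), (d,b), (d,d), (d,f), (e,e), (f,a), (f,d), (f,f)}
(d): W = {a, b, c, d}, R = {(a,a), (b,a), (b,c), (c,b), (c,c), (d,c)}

Frame correspondent (Sahlqvist): \forall x \forall y \forall z ((x R^2 y \wedge xRz) \to \exists w (y R^2 w \wedge zRw)) — i.e. a generalized confluence (Geach) condition.
(a): fails — aR²c, aRb but no w with cR²w and bRw.
(b): ✓.
(c): fails — bR²a, bRa but no w with aR²w and aRw.
(d): fails — bR²a, bRc but no w with aR²w and cRw.

(b)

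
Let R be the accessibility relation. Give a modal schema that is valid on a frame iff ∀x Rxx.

□s → s

This is reflexivity; the standard corresponding axiom is T: □s → s.
Suppose □s→s is valid. At any x set V(s)={w : Rxw}. Then □s holds at x, so s holds at x, i.e. Rxx.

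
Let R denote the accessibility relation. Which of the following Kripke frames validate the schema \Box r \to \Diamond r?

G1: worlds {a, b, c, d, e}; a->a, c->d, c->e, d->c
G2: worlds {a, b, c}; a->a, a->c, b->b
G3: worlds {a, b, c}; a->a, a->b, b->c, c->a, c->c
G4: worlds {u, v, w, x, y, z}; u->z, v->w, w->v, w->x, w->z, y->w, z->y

G3

This is the axiom for seriality; its first-order frame correspondent is \forall x \exists y Rxy.
G1: fails — world b has no successor.
G2: fails — world c has no successor.
G3: condition met.
G4: fails — world x has no successor.
Valid on: G3.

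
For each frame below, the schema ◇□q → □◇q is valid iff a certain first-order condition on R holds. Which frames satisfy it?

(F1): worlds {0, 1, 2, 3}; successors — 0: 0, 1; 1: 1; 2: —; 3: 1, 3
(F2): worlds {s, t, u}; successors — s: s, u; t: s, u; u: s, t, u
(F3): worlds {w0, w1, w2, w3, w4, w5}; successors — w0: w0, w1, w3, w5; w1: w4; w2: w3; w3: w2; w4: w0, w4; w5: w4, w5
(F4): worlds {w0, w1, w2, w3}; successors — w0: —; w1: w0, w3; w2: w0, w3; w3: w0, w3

(F1), (F2)

The schema corresponds to convergence: ∀x ∀y ∀z (Rxy ∧ Rxz → ∃w (Ryw ∧ Rzw)).
(F1): satisfies the condition.
(F2): satisfies the condition.
(F3): fails — Rw0w5 and Rw0w3 but w5 and w3 have no common successor.
(F4): fails — Rw1w0 and Rw1w0 but w0 and w0 have no common successor.
Valid on: (F1), (F2).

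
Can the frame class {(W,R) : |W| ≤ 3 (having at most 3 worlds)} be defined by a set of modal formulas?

Not definable by any modal formula

If a class were modally definable it would be closed under disjoint unions (Goldblatt–Thomason).
Any modal formula valid on each of 4 disjoint one-world frames is valid on their disjoint union (validity is preserved under disjoint unions). Each one-world frame has |W|=1≤3, but the union has |W|=4.
So the class is not modally definable.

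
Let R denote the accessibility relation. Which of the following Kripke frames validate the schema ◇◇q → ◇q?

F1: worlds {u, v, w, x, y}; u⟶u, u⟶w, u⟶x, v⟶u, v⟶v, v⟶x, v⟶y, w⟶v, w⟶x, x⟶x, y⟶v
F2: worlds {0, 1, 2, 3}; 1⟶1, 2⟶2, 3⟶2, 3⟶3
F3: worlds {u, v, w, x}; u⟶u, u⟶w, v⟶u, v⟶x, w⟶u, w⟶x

This is the axiom for transitivity; its first-order frame correspondent is ∀x ∀y ∀z (Rxy ∧ Ryz → Rxz).
F1: fails — Ruw and Rwv but not Ruv.
F2: ✓.
F3: fails — Ruw and Rwx but not Rux.
Valid on: F2.

F2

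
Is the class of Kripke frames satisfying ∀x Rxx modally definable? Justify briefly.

The condition is reflexivity. A defining modal formula is □q → q.
Suppose □q→q is valid. At any x set V(q)={w : Rxw}. Then □q holds at x, so q holds at x, i.e. Rxx.

Yes — defined by □q → q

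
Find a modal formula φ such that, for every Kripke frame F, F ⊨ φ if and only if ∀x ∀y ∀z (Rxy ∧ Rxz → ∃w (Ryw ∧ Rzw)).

◇□ψ → □◇ψ

This is convergence; the standard corresponding axiom is .2: ◇□ψ → □◇ψ.
Suppose ◇□ψ→□◇ψ is valid. Take Rxy, Rxz and set V(ψ)={w : Ryw}. Then □ψ at y so ◇□ψ at x, so □◇ψ at x, so ◇ψ at z, giving w with Rzw and Ryw.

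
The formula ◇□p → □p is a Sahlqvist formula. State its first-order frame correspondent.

the Euclidean property: ∀x ∀y ∀z (Rxy ∧ Rxz → Ryz)

This is frame-equivalent to ◇p → □◇p (substitute ¬p for p and contrapose).
Suppose ◇p→□◇p is valid. Take Rxy, Rxz and set V(p)={y}. Then ◇p at x, so □◇p at x, so ◇p at z, so some w with Rzw has p; w=y, i.e. Rzy. By symmetry of the argument, Ryz.
Conversely, on a frame with the Euclidean property the schema holds at every world under every valuation.
Frame condition: ∀x ∀y ∀z (Rxy ∧ Rxz → Ryz).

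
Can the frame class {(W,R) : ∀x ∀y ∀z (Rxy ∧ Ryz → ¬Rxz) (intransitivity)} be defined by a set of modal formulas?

If a class were modally definable it would be closed under surjective bounded morphisms (Goldblatt–Thomason).
The 3-cycle (worlds a,b,c with a→b→c→a) is intransitive. Mapping every world to a single reflexive point • is a surjective bounded morphism; the reflexive point is not intransitive (R••∧R•• but R••).
So the class is not modally definable.

No — not modally definable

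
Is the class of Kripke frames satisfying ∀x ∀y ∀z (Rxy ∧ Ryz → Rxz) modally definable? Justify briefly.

Yes: it is transitivity, defined by the 4 schema □r → □□r.
Suppose □r→□□r is valid. Take Rxy, Ryz and set V(r)={w : Rxw}. Then □r at x, so □□r at x, so □r at y, so r at z, i.e. Rxz.

Yes, by □r → □□r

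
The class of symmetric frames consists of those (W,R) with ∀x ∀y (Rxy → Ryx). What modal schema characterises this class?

The condition is symmetry. The B schema r → □◇r defines it.
Suppose r→□◇r is valid. Take Rxy and set V(r)={x}. Then r at x, so □◇r at x, so ◇r at y, so some z with Ryz has r; z=x, i.e. Ryx.

r → □◇r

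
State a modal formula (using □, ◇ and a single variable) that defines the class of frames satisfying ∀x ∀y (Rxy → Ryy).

A defining formula is □(□s → s) (the T□ axiom).
Suppose □(□s→s) is valid. Take Rxy and set V(s)={w : Ryw}. Then at y, □s holds; since □(□s→s) at x, □s→s at y, so s at y, i.e. Ryy.

□(□s → s)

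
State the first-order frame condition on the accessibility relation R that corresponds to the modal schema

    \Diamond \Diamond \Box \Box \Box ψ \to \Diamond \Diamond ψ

This is a Sahlqvist (Geach-type) schema ◇^2□^3ψ → □^0◇^2ψ.
Minimal-valuation argument: fix x; take any y with xR^2y and any z with xR^0z. Set V(ψ) to the set of worlds R-reachable from y in exactly 3 steps. Then □^3ψ holds at y, so the antecedent holds at x; validity forces ◇^2ψ at z, giving a w with zR^2w and yR^3w.
First-order correspondent: \forall x \forall y (x R^2 y \to \exists w (y R^3 w \wedge x R^2 w)).

\forall x \forall y (x R^2 y \to \exists w (y R^3 w \wedge x R^2 w))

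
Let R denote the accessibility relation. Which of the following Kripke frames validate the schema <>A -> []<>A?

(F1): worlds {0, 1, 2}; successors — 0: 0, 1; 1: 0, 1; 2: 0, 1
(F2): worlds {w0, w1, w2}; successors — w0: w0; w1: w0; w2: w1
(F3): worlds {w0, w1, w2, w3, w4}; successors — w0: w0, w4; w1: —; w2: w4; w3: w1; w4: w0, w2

Frame correspondent (Sahlqvist): forall x forall y forall z (Rxy & Rxz -> Ryz) — i.e. the Euclidean property.
(F1): condition met.
(F2): fails — Rw2w1 and Rw2w1 but not Rw1w1.
(F3): fails — Rw0w4 and Rw0w4 but not Rw4w4.
Valid on: (F1).

(F1)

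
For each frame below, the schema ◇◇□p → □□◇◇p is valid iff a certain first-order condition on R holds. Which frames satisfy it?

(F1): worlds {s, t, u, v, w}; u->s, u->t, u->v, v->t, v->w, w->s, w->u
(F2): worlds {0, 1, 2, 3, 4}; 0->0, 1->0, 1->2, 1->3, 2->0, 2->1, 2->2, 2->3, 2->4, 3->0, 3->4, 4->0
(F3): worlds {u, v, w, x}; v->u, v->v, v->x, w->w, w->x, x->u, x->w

The schema corresponds to a generalized confluence (Geach) condition: ∀x ∀y ∀z ((xR²y ∧ xR²z) → ∃w (yRw ∧ zR²w)).
(F1): fails — uR²t, uR²t but no w* with tRw* and tR²w*.
(F2): ✓.
(F3): fails — vR²u, vR²u but no t with uRt and uR²t.
Valid on: (F2).

(F2)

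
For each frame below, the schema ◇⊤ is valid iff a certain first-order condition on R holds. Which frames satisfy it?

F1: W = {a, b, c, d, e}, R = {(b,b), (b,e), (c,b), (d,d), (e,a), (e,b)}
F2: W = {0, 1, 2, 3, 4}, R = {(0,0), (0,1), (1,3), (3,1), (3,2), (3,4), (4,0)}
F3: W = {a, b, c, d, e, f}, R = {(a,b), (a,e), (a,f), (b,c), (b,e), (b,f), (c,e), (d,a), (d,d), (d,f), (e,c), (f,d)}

This is the axiom for seriality; its first-order frame correspondent is ∀x ∃y Rxy.
F1: fails — world a has no successor.
F2: fails — world 2 has no successor.
F3: satisfies the condition.

F3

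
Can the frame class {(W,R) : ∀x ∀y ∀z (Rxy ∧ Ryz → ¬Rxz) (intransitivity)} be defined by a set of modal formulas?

Modal frame validity is preserved under surjective bounded morphisms.
The 7-cycle (worlds s,t,u,v,w,x,y with s→t→u→v→w→x→y→s) is intransitive. Mapping every world to a single reflexive point • is a surjective bounded morphism; the reflexive point is not intransitive (R••∧R•• but R••).
Hence intransitivity is not modally definable.

Not definable by any modal formula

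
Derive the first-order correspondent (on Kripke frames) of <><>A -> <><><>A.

forall x forall y (x R^2 y -> exists w (y = w & x R^3 w))

This is a Sahlqvist (Geach-type) schema ◇^2□^0A → □^0◇^3A.
Minimal-valuation argument: fix x; take any y with xR^2y and any z with xR^0z. Set V(A) to the set of worlds R-reachable from y in exactly 0 steps. Then □^0A holds at y, so the antecedent holds at x; validity forces ◇^3A at z, giving a w with zR^3w and yR^0w.
First-order correspondent: forall x forall y (x R^2 y -> exists w (y = w & x R^3 w)).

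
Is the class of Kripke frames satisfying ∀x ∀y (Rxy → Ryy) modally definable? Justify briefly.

Yes: it is shift-reflexivity, defined by the T□ schema □(□p → p).
Suppose □(□p→p) is valid. Take Rxy and set V(p)={w : Ryw}. Then at y, □p holds; since □(□p→p) at x, □p→p at y, so p at y, i.e. Ryy.

Yes, by □(□p → p)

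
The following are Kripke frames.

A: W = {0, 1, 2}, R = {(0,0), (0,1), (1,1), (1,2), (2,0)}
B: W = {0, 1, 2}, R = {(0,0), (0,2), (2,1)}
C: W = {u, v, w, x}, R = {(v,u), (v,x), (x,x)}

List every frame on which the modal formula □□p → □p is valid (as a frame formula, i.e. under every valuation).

Frame correspondent (Sahlqvist): ∀x ∀y (Rxy → ∃z (Rxz ∧ Rzy)) — i.e. density.
A: condition met.
B: fails — R21 but no z with R2z and Rz1.
C: fails — Rvu but no z with Rvz and Rzu.

A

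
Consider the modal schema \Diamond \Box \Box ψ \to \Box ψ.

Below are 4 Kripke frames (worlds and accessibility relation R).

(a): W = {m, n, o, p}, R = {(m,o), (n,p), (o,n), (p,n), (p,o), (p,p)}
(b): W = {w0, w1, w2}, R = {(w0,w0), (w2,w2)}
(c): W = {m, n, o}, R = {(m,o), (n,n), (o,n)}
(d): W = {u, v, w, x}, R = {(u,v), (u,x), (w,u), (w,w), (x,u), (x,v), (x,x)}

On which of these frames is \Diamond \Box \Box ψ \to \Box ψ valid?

The schema corresponds to a generalized confluence (Geach) condition: \forall x \forall y \forall z ((xRy \wedge xRz) \to \exists w (y R^2 w \wedge z = w)).
(a): fails — mRo, mRo but no w with oR²w and o=w.
(b): ✓.
(c): fails — mRo, mRo but no w with oR²w and o=w.
(d): fails — uRv, uRv but no t with vR²t and v=t.
Valid on: (b).

(b)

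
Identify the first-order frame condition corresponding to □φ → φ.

Reflexivity

Suppose □φ→φ is valid. At any x set V(φ)={w : Rxw}. Then □φ holds at x, so φ holds at x, i.e. Rxx.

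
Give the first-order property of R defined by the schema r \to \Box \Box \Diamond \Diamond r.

This is a Sahlqvist (Geach-type) schema ◇^0□^0r → □^2◇^2r.
First-order correspondent: \forall x \forall z (x R^2 z \to \exists w (x = w \wedge z R^2 w)).

\forall x \forall z (x R^2 z \to \exists w (x = w \wedge z R^2 w))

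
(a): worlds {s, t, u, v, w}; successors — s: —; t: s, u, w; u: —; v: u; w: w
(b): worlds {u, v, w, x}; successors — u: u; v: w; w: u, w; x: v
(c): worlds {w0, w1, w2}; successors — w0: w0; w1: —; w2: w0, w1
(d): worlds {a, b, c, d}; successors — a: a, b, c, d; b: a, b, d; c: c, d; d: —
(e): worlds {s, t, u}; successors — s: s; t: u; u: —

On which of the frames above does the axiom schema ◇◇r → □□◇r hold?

(a), (c), (e)

The schema corresponds to a generalized confluence (Geach) condition: ∀x ∀y ∀z ((xR²y ∧ xR²z) → ∃w (y = w ∧ zRw)).
(a): ✓.
(b): fails — vR²w, vR²u but no t with w=t and uRt.
(c): ✓.
(d): fails — aR²a, aR²c but no w with a=w and cRw.
(e): ✓.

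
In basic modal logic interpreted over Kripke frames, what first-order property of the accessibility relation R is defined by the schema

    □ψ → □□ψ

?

transitivity

This schema is the 4 axiom.
Its frame correspondent is transitivity — ∀x ∀y ∀z (Rxy ∧ Ryz → Rxz).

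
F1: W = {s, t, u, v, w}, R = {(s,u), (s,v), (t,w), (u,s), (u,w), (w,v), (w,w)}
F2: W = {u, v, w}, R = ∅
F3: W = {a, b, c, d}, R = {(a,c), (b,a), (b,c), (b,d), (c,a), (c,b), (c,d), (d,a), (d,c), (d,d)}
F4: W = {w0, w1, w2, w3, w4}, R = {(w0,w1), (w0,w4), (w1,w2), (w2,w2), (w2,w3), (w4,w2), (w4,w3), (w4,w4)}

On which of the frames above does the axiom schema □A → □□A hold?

F2

This is the axiom for transitivity; its first-order frame correspondent is ∀x ∀y ∀z (Rxy ∧ Ryz → Rxz).
F1: fails — Ruw and Rwv but not Ruv.
F2: condition met.
F3: fails — Rbc and Rcb but not Rbb.
F4: fails — Rw1w2 and Rw2w3 but not Rw1w3.
Valid on: F2.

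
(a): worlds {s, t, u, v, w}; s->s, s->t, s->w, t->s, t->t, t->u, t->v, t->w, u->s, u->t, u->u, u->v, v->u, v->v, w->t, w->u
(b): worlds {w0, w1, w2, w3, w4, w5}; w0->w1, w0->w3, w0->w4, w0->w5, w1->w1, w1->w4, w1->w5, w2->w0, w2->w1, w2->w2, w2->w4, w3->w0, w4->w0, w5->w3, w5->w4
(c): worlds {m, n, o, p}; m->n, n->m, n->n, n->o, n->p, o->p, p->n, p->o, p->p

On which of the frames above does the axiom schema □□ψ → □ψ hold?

(a), (c)

This is the axiom for density; its first-order frame correspondent is ∀x ∀y (Rxy → ∃z (Rxz ∧ Rzy)).
(a): holds.
(b): fails — Rw3w0 but no z with Rw3z and Rzw0.
(c): holds.
Valid on: (a), (c).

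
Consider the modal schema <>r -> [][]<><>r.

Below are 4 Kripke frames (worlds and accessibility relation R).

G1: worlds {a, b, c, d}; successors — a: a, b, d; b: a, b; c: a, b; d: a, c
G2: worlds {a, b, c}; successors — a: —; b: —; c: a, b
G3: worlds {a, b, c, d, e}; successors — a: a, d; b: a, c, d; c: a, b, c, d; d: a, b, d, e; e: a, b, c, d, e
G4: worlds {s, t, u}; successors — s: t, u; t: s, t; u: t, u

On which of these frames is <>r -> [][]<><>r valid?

G2, G4

This is the axiom for a generalized confluence (Geach) condition; its first-order frame correspondent is forall x forall y forall z ((xRy & x R^2 z) -> exists w (y = w & z R^2 w)).
G1: fails — dRc, dR²b but no w with c=w and bR²w.
G2: ✓.
G3: fails — bRc, bR²a but no w with c=w and aR²w.
G4: ✓.
Valid on: G2, G4.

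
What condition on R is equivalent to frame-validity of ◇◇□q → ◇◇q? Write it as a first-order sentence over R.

∀x ∀y (xR²y → ∃w (yRw ∧ xR²w))

This is a Sahlqvist (Geach-type) schema ◇^2□^1q → □^0◇^2q.
First-order correspondent: ∀x ∀y (xR²y → ∃w (yRw ∧ xR²w)).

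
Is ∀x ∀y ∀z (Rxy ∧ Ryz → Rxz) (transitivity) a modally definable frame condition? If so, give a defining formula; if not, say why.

Yes, by □q → □□q

This is a Sahlqvist condition; the 4 axiom □q → □□q defines it.
Suppose □q→□□q is valid. Take Rxy, Ryz and set V(q)={w : Rxw}. Then □q at x, so □□q at x, so □q at y, so q at z, i.e. Rxz.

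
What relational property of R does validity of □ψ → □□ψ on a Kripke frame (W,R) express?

Transitivity

This schema is the 4 axiom.
Its frame correspondent is transitivity — ∀x ∀y ∀z (Rxy ∧ Ryz → Rxz).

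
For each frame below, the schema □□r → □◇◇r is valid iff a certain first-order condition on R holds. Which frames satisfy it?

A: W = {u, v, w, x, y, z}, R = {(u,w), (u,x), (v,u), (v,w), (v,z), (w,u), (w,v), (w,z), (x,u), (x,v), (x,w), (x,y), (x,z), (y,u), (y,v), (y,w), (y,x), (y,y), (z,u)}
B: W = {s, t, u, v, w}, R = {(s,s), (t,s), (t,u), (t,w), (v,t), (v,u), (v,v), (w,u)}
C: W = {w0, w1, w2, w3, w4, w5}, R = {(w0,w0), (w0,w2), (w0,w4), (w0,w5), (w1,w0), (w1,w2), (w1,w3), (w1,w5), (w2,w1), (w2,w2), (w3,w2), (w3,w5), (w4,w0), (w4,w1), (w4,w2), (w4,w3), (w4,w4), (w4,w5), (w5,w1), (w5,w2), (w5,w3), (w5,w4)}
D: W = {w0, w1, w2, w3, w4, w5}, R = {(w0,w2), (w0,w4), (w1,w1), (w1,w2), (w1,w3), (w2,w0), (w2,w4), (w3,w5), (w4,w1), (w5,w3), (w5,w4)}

A, C

The schema corresponds to a generalized confluence (Geach) condition: ∀x ∀z (xRz → ∃w (xR²w ∧ zR²w)).
A: holds.
B: fails — tRu but no w* with tR²w* and uR²w*.
C: holds.
D: fails — w3Rw5 but no w with w3R²w and w5R²w.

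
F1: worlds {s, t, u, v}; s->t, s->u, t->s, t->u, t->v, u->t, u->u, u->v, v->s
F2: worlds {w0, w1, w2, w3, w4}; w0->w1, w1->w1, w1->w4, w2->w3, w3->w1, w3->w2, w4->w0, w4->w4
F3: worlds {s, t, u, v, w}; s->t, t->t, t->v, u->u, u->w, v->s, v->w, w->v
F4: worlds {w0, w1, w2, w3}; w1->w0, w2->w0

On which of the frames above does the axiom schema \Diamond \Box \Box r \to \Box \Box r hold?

Frame correspondent (Sahlqvist): \forall x \forall y \forall z ((xRy \wedge x R^2 z) \to \exists w (y R^2 w \wedge z = w)) — i.e. a generalized confluence (Geach) condition.
F1: fails — tRv, tR²s but no w with vR²w and s=w.
F2: fails — w2Rw3, w2R²w2 but no w with w3R²w and w2=w.
F3: fails — tRv, tR²s but no w* with vR²w* and s=w*.
F4: satisfies the condition.
Valid on: F4.

F4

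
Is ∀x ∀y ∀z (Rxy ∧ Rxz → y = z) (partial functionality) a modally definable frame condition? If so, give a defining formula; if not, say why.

Yes — defined by ◇r → □r

Yes: it is partial functionality, defined by the CD schema ◇r → □r.
Suppose ◇r→□r is valid. Take Rxy, Rxz and set V(r)={y}. Then ◇r at x, so □r at x, so r at z, i.e. z=y.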